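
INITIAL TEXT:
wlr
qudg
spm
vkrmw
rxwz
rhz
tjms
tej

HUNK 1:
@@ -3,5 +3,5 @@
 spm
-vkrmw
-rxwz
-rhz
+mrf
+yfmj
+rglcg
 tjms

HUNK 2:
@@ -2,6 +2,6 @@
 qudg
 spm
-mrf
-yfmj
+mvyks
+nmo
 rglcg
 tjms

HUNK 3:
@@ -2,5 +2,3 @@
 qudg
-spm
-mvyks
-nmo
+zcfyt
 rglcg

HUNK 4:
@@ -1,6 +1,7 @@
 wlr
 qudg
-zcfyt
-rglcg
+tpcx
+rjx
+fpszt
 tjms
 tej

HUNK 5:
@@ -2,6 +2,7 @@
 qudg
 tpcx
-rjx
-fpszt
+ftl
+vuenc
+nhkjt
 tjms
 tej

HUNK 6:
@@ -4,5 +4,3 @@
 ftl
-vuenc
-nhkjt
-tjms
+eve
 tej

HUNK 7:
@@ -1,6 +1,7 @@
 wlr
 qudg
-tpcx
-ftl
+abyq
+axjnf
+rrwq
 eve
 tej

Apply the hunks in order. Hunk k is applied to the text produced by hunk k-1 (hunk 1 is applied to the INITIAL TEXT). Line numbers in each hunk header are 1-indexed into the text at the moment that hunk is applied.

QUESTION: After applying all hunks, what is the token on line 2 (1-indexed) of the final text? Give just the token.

Hunk 1: at line 3 remove [vkrmw,rxwz,rhz] add [mrf,yfmj,rglcg] -> 8 lines: wlr qudg spm mrf yfmj rglcg tjms tej
Hunk 2: at line 2 remove [mrf,yfmj] add [mvyks,nmo] -> 8 lines: wlr qudg spm mvyks nmo rglcg tjms tej
Hunk 3: at line 2 remove [spm,mvyks,nmo] add [zcfyt] -> 6 lines: wlr qudg zcfyt rglcg tjms tej
Hunk 4: at line 1 remove [zcfyt,rglcg] add [tpcx,rjx,fpszt] -> 7 lines: wlr qudg tpcx rjx fpszt tjms tej
Hunk 5: at line 2 remove [rjx,fpszt] add [ftl,vuenc,nhkjt] -> 8 lines: wlr qudg tpcx ftl vuenc nhkjt tjms tej
Hunk 6: at line 4 remove [vuenc,nhkjt,tjms] add [eve] -> 6 lines: wlr qudg tpcx ftl eve tej
Hunk 7: at line 1 remove [tpcx,ftl] add [abyq,axjnf,rrwq] -> 7 lines: wlr qudg abyq axjnf rrwq eve tej
Final line 2: qudg

Answer: qudg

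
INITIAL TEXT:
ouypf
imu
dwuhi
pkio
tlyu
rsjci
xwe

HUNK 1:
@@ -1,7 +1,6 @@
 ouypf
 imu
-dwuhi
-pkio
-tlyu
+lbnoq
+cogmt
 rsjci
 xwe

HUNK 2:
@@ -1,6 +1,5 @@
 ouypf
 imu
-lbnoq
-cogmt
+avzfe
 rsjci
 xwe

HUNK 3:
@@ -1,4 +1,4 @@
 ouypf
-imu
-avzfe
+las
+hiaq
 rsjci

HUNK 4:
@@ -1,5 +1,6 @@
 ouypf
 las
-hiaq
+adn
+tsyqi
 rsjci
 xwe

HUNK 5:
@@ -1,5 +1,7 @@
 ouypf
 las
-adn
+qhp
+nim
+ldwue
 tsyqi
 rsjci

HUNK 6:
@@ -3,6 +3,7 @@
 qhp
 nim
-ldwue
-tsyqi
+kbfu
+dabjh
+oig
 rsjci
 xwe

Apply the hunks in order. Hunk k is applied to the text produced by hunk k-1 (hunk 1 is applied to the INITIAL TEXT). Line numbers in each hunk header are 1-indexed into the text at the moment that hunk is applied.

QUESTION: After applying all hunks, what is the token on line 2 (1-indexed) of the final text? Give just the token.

Answer: las

Derivation:
Hunk 1: at line 1 remove [dwuhi,pkio,tlyu] add [lbnoq,cogmt] -> 6 lines: ouypf imu lbnoq cogmt rsjci xwe
Hunk 2: at line 1 remove [lbnoq,cogmt] add [avzfe] -> 5 lines: ouypf imu avzfe rsjci xwe
Hunk 3: at line 1 remove [imu,avzfe] add [las,hiaq] -> 5 lines: ouypf las hiaq rsjci xwe
Hunk 4: at line 1 remove [hiaq] add [adn,tsyqi] -> 6 lines: ouypf las adn tsyqi rsjci xwe
Hunk 5: at line 1 remove [adn] add [qhp,nim,ldwue] -> 8 lines: ouypf las qhp nim ldwue tsyqi rsjci xwe
Hunk 6: at line 3 remove [ldwue,tsyqi] add [kbfu,dabjh,oig] -> 9 lines: ouypf las qhp nim kbfu dabjh oig rsjci xwe
Final line 2: las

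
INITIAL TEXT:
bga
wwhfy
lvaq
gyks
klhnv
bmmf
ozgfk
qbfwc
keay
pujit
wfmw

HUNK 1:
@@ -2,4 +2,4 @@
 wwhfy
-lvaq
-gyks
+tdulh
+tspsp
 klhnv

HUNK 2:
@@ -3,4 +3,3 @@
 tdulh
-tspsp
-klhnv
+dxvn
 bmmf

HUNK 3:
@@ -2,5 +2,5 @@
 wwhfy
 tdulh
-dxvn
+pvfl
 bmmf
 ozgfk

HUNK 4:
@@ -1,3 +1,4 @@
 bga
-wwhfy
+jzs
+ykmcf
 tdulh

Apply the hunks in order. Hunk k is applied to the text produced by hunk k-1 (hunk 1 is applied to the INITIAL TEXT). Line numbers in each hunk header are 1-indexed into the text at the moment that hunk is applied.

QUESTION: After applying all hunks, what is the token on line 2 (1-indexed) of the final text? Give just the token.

Hunk 1: at line 2 remove [lvaq,gyks] add [tdulh,tspsp] -> 11 lines: bga wwhfy tdulh tspsp klhnv bmmf ozgfk qbfwc keay pujit wfmw
Hunk 2: at line 3 remove [tspsp,klhnv] add [dxvn] -> 10 lines: bga wwhfy tdulh dxvn bmmf ozgfk qbfwc keay pujit wfmw
Hunk 3: at line 2 remove [dxvn] add [pvfl] -> 10 lines: bga wwhfy tdulh pvfl bmmf ozgfk qbfwc keay pujit wfmw
Hunk 4: at line 1 remove [wwhfy] add [jzs,ykmcf] -> 11 lines: bga jzs ykmcf tdulh pvfl bmmf ozgfk qbfwc keay pujit wfmw
Final line 2: jzs

Answer: jzs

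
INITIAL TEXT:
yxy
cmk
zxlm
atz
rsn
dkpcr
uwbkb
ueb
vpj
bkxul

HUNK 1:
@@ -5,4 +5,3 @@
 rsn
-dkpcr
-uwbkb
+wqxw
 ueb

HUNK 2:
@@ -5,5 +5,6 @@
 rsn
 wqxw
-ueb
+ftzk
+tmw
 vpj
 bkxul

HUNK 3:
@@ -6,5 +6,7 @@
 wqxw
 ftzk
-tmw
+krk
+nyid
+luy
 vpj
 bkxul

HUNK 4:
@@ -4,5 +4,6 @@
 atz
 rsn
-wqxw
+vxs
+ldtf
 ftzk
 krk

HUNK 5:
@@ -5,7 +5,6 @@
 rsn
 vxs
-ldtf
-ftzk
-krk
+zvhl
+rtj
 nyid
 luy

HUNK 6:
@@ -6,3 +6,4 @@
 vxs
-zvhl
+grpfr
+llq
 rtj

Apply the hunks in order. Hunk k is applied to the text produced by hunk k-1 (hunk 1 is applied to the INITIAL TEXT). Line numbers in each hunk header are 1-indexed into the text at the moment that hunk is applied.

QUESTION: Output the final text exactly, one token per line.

Answer: yxy
cmk
zxlm
atz
rsn
vxs
grpfr
llq
rtj
nyid
luy
vpj
bkxul

Derivation:
Hunk 1: at line 5 remove [dkpcr,uwbkb] add [wqxw] -> 9 lines: yxy cmk zxlm atz rsn wqxw ueb vpj bkxul
Hunk 2: at line 5 remove [ueb] add [ftzk,tmw] -> 10 lines: yxy cmk zxlm atz rsn wqxw ftzk tmw vpj bkxul
Hunk 3: at line 6 remove [tmw] add [krk,nyid,luy] -> 12 lines: yxy cmk zxlm atz rsn wqxw ftzk krk nyid luy vpj bkxul
Hunk 4: at line 4 remove [wqxw] add [vxs,ldtf] -> 13 lines: yxy cmk zxlm atz rsn vxs ldtf ftzk krk nyid luy vpj bkxul
Hunk 5: at line 5 remove [ldtf,ftzk,krk] add [zvhl,rtj] -> 12 lines: yxy cmk zxlm atz rsn vxs zvhl rtj nyid luy vpj bkxul
Hunk 6: at line 6 remove [zvhl] add [grpfr,llq] -> 13 lines: yxy cmk zxlm atz rsn vxs grpfr llq rtj nyid luy vpj bkxul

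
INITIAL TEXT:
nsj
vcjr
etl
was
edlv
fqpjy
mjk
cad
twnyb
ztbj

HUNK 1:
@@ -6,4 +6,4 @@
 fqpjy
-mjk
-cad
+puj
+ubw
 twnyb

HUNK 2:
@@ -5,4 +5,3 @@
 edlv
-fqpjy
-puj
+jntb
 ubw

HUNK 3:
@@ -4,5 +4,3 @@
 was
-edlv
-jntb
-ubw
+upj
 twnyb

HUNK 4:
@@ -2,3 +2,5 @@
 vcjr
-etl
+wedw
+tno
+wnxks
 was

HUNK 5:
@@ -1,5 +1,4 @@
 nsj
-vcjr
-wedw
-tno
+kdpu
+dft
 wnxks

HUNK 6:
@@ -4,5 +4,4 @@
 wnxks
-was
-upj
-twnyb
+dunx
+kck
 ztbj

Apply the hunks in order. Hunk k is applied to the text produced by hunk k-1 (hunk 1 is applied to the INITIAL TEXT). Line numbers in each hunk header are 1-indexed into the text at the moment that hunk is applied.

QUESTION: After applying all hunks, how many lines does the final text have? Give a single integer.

Hunk 1: at line 6 remove [mjk,cad] add [puj,ubw] -> 10 lines: nsj vcjr etl was edlv fqpjy puj ubw twnyb ztbj
Hunk 2: at line 5 remove [fqpjy,puj] add [jntb] -> 9 lines: nsj vcjr etl was edlv jntb ubw twnyb ztbj
Hunk 3: at line 4 remove [edlv,jntb,ubw] add [upj] -> 7 lines: nsj vcjr etl was upj twnyb ztbj
Hunk 4: at line 2 remove [etl] add [wedw,tno,wnxks] -> 9 lines: nsj vcjr wedw tno wnxks was upj twnyb ztbj
Hunk 5: at line 1 remove [vcjr,wedw,tno] add [kdpu,dft] -> 8 lines: nsj kdpu dft wnxks was upj twnyb ztbj
Hunk 6: at line 4 remove [was,upj,twnyb] add [dunx,kck] -> 7 lines: nsj kdpu dft wnxks dunx kck ztbj
Final line count: 7

Answer: 7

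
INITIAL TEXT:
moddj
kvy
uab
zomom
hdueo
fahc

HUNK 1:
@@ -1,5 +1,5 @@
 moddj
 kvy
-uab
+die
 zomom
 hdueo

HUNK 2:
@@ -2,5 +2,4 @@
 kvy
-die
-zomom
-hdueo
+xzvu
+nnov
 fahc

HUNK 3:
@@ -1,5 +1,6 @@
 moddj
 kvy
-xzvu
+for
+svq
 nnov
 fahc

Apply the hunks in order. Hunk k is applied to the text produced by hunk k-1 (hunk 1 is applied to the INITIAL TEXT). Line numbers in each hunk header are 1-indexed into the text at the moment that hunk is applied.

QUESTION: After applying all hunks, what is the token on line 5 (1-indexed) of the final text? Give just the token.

Answer: nnov

Derivation:
Hunk 1: at line 1 remove [uab] add [die] -> 6 lines: moddj kvy die zomom hdueo fahc
Hunk 2: at line 2 remove [die,zomom,hdueo] add [xzvu,nnov] -> 5 lines: moddj kvy xzvu nnov fahc
Hunk 3: at line 1 remove [xzvu] add [for,svq] -> 6 lines: moddj kvy for svq nnov fahc
Final line 5: nnov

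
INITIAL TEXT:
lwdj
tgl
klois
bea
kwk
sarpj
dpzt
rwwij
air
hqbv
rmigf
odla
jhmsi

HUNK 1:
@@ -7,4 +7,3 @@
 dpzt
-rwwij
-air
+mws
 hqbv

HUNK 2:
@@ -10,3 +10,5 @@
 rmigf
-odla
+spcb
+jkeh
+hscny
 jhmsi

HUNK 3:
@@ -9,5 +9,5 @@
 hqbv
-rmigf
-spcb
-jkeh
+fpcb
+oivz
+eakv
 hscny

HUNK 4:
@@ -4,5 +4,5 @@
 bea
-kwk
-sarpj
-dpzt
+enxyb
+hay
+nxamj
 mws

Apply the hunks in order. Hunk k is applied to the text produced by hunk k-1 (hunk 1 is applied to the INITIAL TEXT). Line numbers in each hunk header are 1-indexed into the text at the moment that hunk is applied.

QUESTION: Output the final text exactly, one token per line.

Hunk 1: at line 7 remove [rwwij,air] add [mws] -> 12 lines: lwdj tgl klois bea kwk sarpj dpzt mws hqbv rmigf odla jhmsi
Hunk 2: at line 10 remove [odla] add [spcb,jkeh,hscny] -> 14 lines: lwdj tgl klois bea kwk sarpj dpzt mws hqbv rmigf spcb jkeh hscny jhmsi
Hunk 3: at line 9 remove [rmigf,spcb,jkeh] add [fpcb,oivz,eakv] -> 14 lines: lwdj tgl klois bea kwk sarpj dpzt mws hqbv fpcb oivz eakv hscny jhmsi
Hunk 4: at line 4 remove [kwk,sarpj,dpzt] add [enxyb,hay,nxamj] -> 14 lines: lwdj tgl klois bea enxyb hay nxamj mws hqbv fpcb oivz eakv hscny jhmsi

Answer: lwdj
tgl
klois
bea
enxyb
hay
nxamj
mws
hqbv
fpcb
oivz
eakv
hscny
jhmsi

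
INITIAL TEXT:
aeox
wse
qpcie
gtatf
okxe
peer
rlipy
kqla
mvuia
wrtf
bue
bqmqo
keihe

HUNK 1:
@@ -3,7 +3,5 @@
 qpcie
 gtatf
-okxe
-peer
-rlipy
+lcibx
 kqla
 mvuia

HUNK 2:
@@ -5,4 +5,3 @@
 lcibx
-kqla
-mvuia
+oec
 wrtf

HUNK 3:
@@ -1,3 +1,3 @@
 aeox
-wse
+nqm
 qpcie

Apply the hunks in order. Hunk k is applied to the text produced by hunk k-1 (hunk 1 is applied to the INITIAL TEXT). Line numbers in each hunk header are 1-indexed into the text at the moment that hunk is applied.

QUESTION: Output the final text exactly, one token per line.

Answer: aeox
nqm
qpcie
gtatf
lcibx
oec
wrtf
bue
bqmqo
keihe

Derivation:
Hunk 1: at line 3 remove [okxe,peer,rlipy] add [lcibx] -> 11 lines: aeox wse qpcie gtatf lcibx kqla mvuia wrtf bue bqmqo keihe
Hunk 2: at line 5 remove [kqla,mvuia] add [oec] -> 10 lines: aeox wse qpcie gtatf lcibx oec wrtf bue bqmqo keihe
Hunk 3: at line 1 remove [wse] add [nqm] -> 10 lines: aeox nqm qpcie gtatf lcibx oec wrtf bue bqmqo keihe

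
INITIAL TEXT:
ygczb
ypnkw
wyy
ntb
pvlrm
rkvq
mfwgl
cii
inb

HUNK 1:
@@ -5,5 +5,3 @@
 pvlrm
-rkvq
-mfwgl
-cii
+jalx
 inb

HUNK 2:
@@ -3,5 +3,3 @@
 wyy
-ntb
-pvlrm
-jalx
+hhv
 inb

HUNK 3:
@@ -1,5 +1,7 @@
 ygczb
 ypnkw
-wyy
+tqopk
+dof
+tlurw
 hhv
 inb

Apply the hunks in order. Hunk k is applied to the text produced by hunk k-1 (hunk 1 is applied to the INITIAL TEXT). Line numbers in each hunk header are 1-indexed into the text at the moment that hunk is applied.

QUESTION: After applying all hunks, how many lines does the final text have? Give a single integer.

Hunk 1: at line 5 remove [rkvq,mfwgl,cii] add [jalx] -> 7 lines: ygczb ypnkw wyy ntb pvlrm jalx inb
Hunk 2: at line 3 remove [ntb,pvlrm,jalx] add [hhv] -> 5 lines: ygczb ypnkw wyy hhv inb
Hunk 3: at line 1 remove [wyy] add [tqopk,dof,tlurw] -> 7 lines: ygczb ypnkw tqopk dof tlurw hhv inb
Final line count: 7

Answer: 7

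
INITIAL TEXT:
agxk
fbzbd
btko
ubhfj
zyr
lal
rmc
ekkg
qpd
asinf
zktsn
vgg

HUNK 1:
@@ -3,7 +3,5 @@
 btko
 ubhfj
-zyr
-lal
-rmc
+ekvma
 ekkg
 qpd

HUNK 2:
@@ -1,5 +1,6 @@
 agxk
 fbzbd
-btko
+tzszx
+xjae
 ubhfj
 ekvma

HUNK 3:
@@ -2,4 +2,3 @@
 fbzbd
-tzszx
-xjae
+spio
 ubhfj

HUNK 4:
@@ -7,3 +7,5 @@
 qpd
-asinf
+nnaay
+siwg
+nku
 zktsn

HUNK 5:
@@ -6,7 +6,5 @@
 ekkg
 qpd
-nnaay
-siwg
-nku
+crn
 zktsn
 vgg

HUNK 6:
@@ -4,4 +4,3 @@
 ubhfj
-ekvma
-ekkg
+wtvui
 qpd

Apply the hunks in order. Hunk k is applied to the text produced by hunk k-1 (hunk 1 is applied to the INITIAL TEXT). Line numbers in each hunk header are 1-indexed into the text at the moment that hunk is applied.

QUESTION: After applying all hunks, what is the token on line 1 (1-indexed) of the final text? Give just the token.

Hunk 1: at line 3 remove [zyr,lal,rmc] add [ekvma] -> 10 lines: agxk fbzbd btko ubhfj ekvma ekkg qpd asinf zktsn vgg
Hunk 2: at line 1 remove [btko] add [tzszx,xjae] -> 11 lines: agxk fbzbd tzszx xjae ubhfj ekvma ekkg qpd asinf zktsn vgg
Hunk 3: at line 2 remove [tzszx,xjae] add [spio] -> 10 lines: agxk fbzbd spio ubhfj ekvma ekkg qpd asinf zktsn vgg
Hunk 4: at line 7 remove [asinf] add [nnaay,siwg,nku] -> 12 lines: agxk fbzbd spio ubhfj ekvma ekkg qpd nnaay siwg nku zktsn vgg
Hunk 5: at line 6 remove [nnaay,siwg,nku] add [crn] -> 10 lines: agxk fbzbd spio ubhfj ekvma ekkg qpd crn zktsn vgg
Hunk 6: at line 4 remove [ekvma,ekkg] add [wtvui] -> 9 lines: agxk fbzbd spio ubhfj wtvui qpd crn zktsn vgg
Final line 1: agxk

Answer: agxk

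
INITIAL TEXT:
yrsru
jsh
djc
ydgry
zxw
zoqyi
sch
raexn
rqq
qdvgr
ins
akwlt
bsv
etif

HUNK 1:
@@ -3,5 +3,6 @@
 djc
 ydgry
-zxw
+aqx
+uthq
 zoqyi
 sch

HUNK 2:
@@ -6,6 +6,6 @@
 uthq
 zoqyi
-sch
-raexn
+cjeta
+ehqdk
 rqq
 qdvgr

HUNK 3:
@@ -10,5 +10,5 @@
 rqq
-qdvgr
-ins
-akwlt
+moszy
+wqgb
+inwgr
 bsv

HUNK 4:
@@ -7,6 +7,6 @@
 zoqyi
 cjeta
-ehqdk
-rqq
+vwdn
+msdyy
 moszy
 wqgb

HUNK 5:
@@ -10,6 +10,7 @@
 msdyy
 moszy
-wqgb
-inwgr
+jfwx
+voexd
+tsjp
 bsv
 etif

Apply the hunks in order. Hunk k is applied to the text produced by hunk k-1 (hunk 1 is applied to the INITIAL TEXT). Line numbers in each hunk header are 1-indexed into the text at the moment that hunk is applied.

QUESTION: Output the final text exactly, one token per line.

Answer: yrsru
jsh
djc
ydgry
aqx
uthq
zoqyi
cjeta
vwdn
msdyy
moszy
jfwx
voexd
tsjp
bsv
etif

Derivation:
Hunk 1: at line 3 remove [zxw] add [aqx,uthq] -> 15 lines: yrsru jsh djc ydgry aqx uthq zoqyi sch raexn rqq qdvgr ins akwlt bsv etif
Hunk 2: at line 6 remove [sch,raexn] add [cjeta,ehqdk] -> 15 lines: yrsru jsh djc ydgry aqx uthq zoqyi cjeta ehqdk rqq qdvgr ins akwlt bsv etif
Hunk 3: at line 10 remove [qdvgr,ins,akwlt] add [moszy,wqgb,inwgr] -> 15 lines: yrsru jsh djc ydgry aqx uthq zoqyi cjeta ehqdk rqq moszy wqgb inwgr bsv etif
Hunk 4: at line 7 remove [ehqdk,rqq] add [vwdn,msdyy] -> 15 lines: yrsru jsh djc ydgry aqx uthq zoqyi cjeta vwdn msdyy moszy wqgb inwgr bsv etif
Hunk 5: at line 10 remove [wqgb,inwgr] add [jfwx,voexd,tsjp] -> 16 lines: yrsru jsh djc ydgry aqx uthq zoqyi cjeta vwdn msdyy moszy jfwx voexd tsjp bsv etif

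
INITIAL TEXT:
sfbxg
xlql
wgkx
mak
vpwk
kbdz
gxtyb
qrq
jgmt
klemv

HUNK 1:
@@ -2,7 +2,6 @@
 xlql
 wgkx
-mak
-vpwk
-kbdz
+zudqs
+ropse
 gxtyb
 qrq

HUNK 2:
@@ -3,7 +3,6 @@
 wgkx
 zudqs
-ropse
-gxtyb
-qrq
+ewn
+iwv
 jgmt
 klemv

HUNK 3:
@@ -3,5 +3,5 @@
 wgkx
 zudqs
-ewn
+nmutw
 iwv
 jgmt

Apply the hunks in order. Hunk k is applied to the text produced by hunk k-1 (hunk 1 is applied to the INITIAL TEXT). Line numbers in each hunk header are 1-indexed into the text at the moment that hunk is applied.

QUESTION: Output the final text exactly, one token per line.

Hunk 1: at line 2 remove [mak,vpwk,kbdz] add [zudqs,ropse] -> 9 lines: sfbxg xlql wgkx zudqs ropse gxtyb qrq jgmt klemv
Hunk 2: at line 3 remove [ropse,gxtyb,qrq] add [ewn,iwv] -> 8 lines: sfbxg xlql wgkx zudqs ewn iwv jgmt klemv
Hunk 3: at line 3 remove [ewn] add [nmutw] -> 8 lines: sfbxg xlql wgkx zudqs nmutw iwv jgmt klemv

Answer: sfbxg
xlql
wgkx
zudqs
nmutw
iwv
jgmt
klemv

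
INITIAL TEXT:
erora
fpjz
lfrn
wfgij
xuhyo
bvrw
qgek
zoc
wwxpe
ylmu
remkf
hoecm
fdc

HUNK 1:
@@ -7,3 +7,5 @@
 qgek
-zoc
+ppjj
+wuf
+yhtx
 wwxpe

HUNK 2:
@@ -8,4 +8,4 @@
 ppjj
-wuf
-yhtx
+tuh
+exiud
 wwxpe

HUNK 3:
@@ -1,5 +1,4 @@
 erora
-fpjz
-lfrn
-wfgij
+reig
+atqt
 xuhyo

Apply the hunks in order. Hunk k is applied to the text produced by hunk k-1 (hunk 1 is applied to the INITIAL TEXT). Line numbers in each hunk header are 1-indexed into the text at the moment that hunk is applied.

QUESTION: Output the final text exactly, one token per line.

Hunk 1: at line 7 remove [zoc] add [ppjj,wuf,yhtx] -> 15 lines: erora fpjz lfrn wfgij xuhyo bvrw qgek ppjj wuf yhtx wwxpe ylmu remkf hoecm fdc
Hunk 2: at line 8 remove [wuf,yhtx] add [tuh,exiud] -> 15 lines: erora fpjz lfrn wfgij xuhyo bvrw qgek ppjj tuh exiud wwxpe ylmu remkf hoecm fdc
Hunk 3: at line 1 remove [fpjz,lfrn,wfgij] add [reig,atqt] -> 14 lines: erora reig atqt xuhyo bvrw qgek ppjj tuh exiud wwxpe ylmu remkf hoecm fdc

Answer: erora
reig
atqt
xuhyo
bvrw
qgek
ppjj
tuh
exiud
wwxpe
ylmu
remkf
hoecm
fdc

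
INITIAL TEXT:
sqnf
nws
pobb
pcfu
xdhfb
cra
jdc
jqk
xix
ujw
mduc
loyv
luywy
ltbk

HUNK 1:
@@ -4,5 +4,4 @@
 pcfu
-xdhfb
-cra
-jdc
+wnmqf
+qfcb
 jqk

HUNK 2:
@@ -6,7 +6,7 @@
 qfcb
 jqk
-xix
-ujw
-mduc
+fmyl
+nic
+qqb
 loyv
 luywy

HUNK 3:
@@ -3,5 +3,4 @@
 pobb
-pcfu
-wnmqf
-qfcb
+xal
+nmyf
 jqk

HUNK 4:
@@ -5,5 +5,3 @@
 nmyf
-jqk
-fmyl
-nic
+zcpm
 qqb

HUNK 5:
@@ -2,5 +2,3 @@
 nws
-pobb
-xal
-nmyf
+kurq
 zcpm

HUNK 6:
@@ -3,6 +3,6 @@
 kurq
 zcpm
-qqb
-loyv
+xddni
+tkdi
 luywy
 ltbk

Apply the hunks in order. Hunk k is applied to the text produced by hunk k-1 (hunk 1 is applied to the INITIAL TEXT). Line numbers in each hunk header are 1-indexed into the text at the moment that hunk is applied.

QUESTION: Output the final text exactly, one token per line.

Answer: sqnf
nws
kurq
zcpm
xddni
tkdi
luywy
ltbk

Derivation:
Hunk 1: at line 4 remove [xdhfb,cra,jdc] add [wnmqf,qfcb] -> 13 lines: sqnf nws pobb pcfu wnmqf qfcb jqk xix ujw mduc loyv luywy ltbk
Hunk 2: at line 6 remove [xix,ujw,mduc] add [fmyl,nic,qqb] -> 13 lines: sqnf nws pobb pcfu wnmqf qfcb jqk fmyl nic qqb loyv luywy ltbk
Hunk 3: at line 3 remove [pcfu,wnmqf,qfcb] add [xal,nmyf] -> 12 lines: sqnf nws pobb xal nmyf jqk fmyl nic qqb loyv luywy ltbk
Hunk 4: at line 5 remove [jqk,fmyl,nic] add [zcpm] -> 10 lines: sqnf nws pobb xal nmyf zcpm qqb loyv luywy ltbk
Hunk 5: at line 2 remove [pobb,xal,nmyf] add [kurq] -> 8 lines: sqnf nws kurq zcpm qqb loyv luywy ltbk
Hunk 6: at line 3 remove [qqb,loyv] add [xddni,tkdi] -> 8 lines: sqnf nws kurq zcpm xddni tkdi luywy ltbk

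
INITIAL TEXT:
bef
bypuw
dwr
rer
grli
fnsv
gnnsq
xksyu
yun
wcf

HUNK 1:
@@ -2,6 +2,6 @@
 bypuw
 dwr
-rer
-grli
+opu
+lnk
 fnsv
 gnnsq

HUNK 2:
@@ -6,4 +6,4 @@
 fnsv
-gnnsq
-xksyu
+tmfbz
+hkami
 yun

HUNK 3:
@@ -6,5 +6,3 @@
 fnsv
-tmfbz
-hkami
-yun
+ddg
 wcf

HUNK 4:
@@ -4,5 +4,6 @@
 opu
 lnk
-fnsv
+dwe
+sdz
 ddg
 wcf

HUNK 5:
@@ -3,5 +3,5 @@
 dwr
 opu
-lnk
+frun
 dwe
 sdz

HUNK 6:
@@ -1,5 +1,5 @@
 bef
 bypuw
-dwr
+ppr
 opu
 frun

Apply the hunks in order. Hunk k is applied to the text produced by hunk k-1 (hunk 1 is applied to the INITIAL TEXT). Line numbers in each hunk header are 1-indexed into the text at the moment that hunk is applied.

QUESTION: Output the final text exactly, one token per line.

Hunk 1: at line 2 remove [rer,grli] add [opu,lnk] -> 10 lines: bef bypuw dwr opu lnk fnsv gnnsq xksyu yun wcf
Hunk 2: at line 6 remove [gnnsq,xksyu] add [tmfbz,hkami] -> 10 lines: bef bypuw dwr opu lnk fnsv tmfbz hkami yun wcf
Hunk 3: at line 6 remove [tmfbz,hkami,yun] add [ddg] -> 8 lines: bef bypuw dwr opu lnk fnsv ddg wcf
Hunk 4: at line 4 remove [fnsv] add [dwe,sdz] -> 9 lines: bef bypuw dwr opu lnk dwe sdz ddg wcf
Hunk 5: at line 3 remove [lnk] add [frun] -> 9 lines: bef bypuw dwr opu frun dwe sdz ddg wcf
Hunk 6: at line 1 remove [dwr] add [ppr] -> 9 lines: bef bypuw ppr opu frun dwe sdz ddg wcf

Answer: bef
bypuw
ppr
opu
frun
dwe
sdz
ddg
wcf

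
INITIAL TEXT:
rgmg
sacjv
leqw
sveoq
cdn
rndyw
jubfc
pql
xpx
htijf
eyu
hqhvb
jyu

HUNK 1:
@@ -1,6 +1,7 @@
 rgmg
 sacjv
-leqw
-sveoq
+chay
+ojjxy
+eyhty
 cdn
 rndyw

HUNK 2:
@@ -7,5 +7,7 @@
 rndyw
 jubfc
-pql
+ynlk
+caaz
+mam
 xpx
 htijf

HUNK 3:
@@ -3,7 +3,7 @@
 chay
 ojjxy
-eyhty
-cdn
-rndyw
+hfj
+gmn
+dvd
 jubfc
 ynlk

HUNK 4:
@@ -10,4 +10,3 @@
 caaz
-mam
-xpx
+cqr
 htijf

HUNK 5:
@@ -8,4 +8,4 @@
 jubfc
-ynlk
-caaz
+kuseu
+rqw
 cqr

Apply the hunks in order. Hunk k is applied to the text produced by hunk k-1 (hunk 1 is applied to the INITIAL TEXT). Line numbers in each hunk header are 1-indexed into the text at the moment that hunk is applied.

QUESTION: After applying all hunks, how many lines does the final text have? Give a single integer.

Hunk 1: at line 1 remove [leqw,sveoq] add [chay,ojjxy,eyhty] -> 14 lines: rgmg sacjv chay ojjxy eyhty cdn rndyw jubfc pql xpx htijf eyu hqhvb jyu
Hunk 2: at line 7 remove [pql] add [ynlk,caaz,mam] -> 16 lines: rgmg sacjv chay ojjxy eyhty cdn rndyw jubfc ynlk caaz mam xpx htijf eyu hqhvb jyu
Hunk 3: at line 3 remove [eyhty,cdn,rndyw] add [hfj,gmn,dvd] -> 16 lines: rgmg sacjv chay ojjxy hfj gmn dvd jubfc ynlk caaz mam xpx htijf eyu hqhvb jyu
Hunk 4: at line 10 remove [mam,xpx] add [cqr] -> 15 lines: rgmg sacjv chay ojjxy hfj gmn dvd jubfc ynlk caaz cqr htijf eyu hqhvb jyu
Hunk 5: at line 8 remove [ynlk,caaz] add [kuseu,rqw] -> 15 lines: rgmg sacjv chay ojjxy hfj gmn dvd jubfc kuseu rqw cqr htijf eyu hqhvb jyu
Final line count: 15

Answer: 15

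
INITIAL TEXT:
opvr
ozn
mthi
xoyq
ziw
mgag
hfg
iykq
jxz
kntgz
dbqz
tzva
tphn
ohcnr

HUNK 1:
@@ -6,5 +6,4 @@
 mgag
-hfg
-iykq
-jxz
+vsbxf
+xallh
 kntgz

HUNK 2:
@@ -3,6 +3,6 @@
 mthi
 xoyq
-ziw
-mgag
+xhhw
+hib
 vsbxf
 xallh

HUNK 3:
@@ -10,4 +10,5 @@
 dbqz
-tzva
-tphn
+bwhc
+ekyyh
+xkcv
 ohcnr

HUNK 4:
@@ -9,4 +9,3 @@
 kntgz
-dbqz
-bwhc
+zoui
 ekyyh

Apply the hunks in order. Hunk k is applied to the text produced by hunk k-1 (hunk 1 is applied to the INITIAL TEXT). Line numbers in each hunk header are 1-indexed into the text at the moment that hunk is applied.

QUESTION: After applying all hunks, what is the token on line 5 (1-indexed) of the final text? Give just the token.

Hunk 1: at line 6 remove [hfg,iykq,jxz] add [vsbxf,xallh] -> 13 lines: opvr ozn mthi xoyq ziw mgag vsbxf xallh kntgz dbqz tzva tphn ohcnr
Hunk 2: at line 3 remove [ziw,mgag] add [xhhw,hib] -> 13 lines: opvr ozn mthi xoyq xhhw hib vsbxf xallh kntgz dbqz tzva tphn ohcnr
Hunk 3: at line 10 remove [tzva,tphn] add [bwhc,ekyyh,xkcv] -> 14 lines: opvr ozn mthi xoyq xhhw hib vsbxf xallh kntgz dbqz bwhc ekyyh xkcv ohcnr
Hunk 4: at line 9 remove [dbqz,bwhc] add [zoui] -> 13 lines: opvr ozn mthi xoyq xhhw hib vsbxf xallh kntgz zoui ekyyh xkcv ohcnr
Final line 5: xhhw

Answer: xhhw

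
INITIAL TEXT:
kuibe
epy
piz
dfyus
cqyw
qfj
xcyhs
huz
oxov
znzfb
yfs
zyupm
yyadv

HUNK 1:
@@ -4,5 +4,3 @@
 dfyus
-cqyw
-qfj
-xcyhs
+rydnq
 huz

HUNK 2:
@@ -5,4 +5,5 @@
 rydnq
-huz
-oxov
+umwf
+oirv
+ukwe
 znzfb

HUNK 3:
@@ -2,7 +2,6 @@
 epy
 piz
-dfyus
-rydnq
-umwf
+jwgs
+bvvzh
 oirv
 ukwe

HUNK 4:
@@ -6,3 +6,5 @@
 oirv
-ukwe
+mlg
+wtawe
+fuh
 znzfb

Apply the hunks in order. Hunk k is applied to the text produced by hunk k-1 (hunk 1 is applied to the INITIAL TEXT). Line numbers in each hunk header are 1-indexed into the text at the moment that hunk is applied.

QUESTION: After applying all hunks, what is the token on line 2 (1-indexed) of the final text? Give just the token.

Hunk 1: at line 4 remove [cqyw,qfj,xcyhs] add [rydnq] -> 11 lines: kuibe epy piz dfyus rydnq huz oxov znzfb yfs zyupm yyadv
Hunk 2: at line 5 remove [huz,oxov] add [umwf,oirv,ukwe] -> 12 lines: kuibe epy piz dfyus rydnq umwf oirv ukwe znzfb yfs zyupm yyadv
Hunk 3: at line 2 remove [dfyus,rydnq,umwf] add [jwgs,bvvzh] -> 11 lines: kuibe epy piz jwgs bvvzh oirv ukwe znzfb yfs zyupm yyadv
Hunk 4: at line 6 remove [ukwe] add [mlg,wtawe,fuh] -> 13 lines: kuibe epy piz jwgs bvvzh oirv mlg wtawe fuh znzfb yfs zyupm yyadv
Final line 2: epy

Answer: epy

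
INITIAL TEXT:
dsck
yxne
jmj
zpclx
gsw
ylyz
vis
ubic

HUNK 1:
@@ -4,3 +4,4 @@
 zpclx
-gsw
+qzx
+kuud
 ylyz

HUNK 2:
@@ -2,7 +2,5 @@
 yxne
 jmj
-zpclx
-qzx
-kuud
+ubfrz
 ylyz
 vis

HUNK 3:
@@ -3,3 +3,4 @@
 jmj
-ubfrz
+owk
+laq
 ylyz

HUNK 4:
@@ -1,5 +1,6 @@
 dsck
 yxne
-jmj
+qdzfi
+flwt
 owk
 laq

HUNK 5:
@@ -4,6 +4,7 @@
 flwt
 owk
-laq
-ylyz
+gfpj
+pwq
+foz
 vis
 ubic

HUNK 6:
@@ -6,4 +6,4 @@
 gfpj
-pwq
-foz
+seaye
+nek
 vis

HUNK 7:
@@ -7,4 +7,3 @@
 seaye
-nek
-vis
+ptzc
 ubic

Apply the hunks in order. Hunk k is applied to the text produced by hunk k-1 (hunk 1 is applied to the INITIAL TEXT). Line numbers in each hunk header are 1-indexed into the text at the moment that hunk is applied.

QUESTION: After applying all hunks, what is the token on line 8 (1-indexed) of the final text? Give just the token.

Hunk 1: at line 4 remove [gsw] add [qzx,kuud] -> 9 lines: dsck yxne jmj zpclx qzx kuud ylyz vis ubic
Hunk 2: at line 2 remove [zpclx,qzx,kuud] add [ubfrz] -> 7 lines: dsck yxne jmj ubfrz ylyz vis ubic
Hunk 3: at line 3 remove [ubfrz] add [owk,laq] -> 8 lines: dsck yxne jmj owk laq ylyz vis ubic
Hunk 4: at line 1 remove [jmj] add [qdzfi,flwt] -> 9 lines: dsck yxne qdzfi flwt owk laq ylyz vis ubic
Hunk 5: at line 4 remove [laq,ylyz] add [gfpj,pwq,foz] -> 10 lines: dsck yxne qdzfi flwt owk gfpj pwq foz vis ubic
Hunk 6: at line 6 remove [pwq,foz] add [seaye,nek] -> 10 lines: dsck yxne qdzfi flwt owk gfpj seaye nek vis ubic
Hunk 7: at line 7 remove [nek,vis] add [ptzc] -> 9 lines: dsck yxne qdzfi flwt owk gfpj seaye ptzc ubic
Final line 8: ptzc

Answer: ptzc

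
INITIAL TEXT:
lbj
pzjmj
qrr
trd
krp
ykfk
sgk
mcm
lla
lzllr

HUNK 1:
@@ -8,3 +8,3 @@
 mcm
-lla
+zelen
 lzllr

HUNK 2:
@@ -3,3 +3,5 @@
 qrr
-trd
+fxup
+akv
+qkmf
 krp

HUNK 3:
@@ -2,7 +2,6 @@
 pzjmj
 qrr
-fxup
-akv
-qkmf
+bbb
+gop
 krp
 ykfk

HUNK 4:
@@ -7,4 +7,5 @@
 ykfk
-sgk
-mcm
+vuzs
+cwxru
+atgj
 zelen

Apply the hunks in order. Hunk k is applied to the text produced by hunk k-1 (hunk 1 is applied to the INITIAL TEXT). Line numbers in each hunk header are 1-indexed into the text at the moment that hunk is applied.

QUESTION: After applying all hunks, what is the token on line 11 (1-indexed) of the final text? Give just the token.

Answer: zelen

Derivation:
Hunk 1: at line 8 remove [lla] add [zelen] -> 10 lines: lbj pzjmj qrr trd krp ykfk sgk mcm zelen lzllr
Hunk 2: at line 3 remove [trd] add [fxup,akv,qkmf] -> 12 lines: lbj pzjmj qrr fxup akv qkmf krp ykfk sgk mcm zelen lzllr
Hunk 3: at line 2 remove [fxup,akv,qkmf] add [bbb,gop] -> 11 lines: lbj pzjmj qrr bbb gop krp ykfk sgk mcm zelen lzllr
Hunk 4: at line 7 remove [sgk,mcm] add [vuzs,cwxru,atgj] -> 12 lines: lbj pzjmj qrr bbb gop krp ykfk vuzs cwxru atgj zelen lzllr
Final line 11: zelen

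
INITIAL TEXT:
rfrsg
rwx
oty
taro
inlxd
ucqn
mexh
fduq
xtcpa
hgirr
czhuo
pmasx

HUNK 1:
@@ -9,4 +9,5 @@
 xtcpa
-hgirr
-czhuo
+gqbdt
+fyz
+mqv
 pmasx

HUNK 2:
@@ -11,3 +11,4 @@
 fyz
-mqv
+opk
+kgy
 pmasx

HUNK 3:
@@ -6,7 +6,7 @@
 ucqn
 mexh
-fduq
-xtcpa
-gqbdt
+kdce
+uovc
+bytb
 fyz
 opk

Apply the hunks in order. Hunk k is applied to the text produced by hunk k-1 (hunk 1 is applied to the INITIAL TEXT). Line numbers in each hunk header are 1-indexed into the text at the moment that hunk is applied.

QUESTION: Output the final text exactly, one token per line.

Answer: rfrsg
rwx
oty
taro
inlxd
ucqn
mexh
kdce
uovc
bytb
fyz
opk
kgy
pmasx

Derivation:
Hunk 1: at line 9 remove [hgirr,czhuo] add [gqbdt,fyz,mqv] -> 13 lines: rfrsg rwx oty taro inlxd ucqn mexh fduq xtcpa gqbdt fyz mqv pmasx
Hunk 2: at line 11 remove [mqv] add [opk,kgy] -> 14 lines: rfrsg rwx oty taro inlxd ucqn mexh fduq xtcpa gqbdt fyz opk kgy pmasx
Hunk 3: at line 6 remove [fduq,xtcpa,gqbdt] add [kdce,uovc,bytb] -> 14 lines: rfrsg rwx oty taro inlxd ucqn mexh kdce uovc bytb fyz opk kgy pmasx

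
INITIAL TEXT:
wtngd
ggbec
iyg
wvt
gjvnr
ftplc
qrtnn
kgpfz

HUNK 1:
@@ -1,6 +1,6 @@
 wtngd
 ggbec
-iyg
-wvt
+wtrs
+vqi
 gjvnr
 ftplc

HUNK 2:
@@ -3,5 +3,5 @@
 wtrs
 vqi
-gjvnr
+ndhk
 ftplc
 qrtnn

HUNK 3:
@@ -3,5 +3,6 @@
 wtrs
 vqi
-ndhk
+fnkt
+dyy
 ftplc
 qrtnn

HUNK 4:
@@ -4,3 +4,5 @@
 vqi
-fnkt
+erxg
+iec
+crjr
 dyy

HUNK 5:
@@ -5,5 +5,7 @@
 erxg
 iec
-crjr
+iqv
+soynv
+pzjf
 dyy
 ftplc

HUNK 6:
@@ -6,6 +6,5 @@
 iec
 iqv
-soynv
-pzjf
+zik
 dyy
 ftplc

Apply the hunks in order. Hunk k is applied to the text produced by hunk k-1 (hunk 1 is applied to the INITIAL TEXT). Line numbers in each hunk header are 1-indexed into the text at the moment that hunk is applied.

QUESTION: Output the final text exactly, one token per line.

Answer: wtngd
ggbec
wtrs
vqi
erxg
iec
iqv
zik
dyy
ftplc
qrtnn
kgpfz

Derivation:
Hunk 1: at line 1 remove [iyg,wvt] add [wtrs,vqi] -> 8 lines: wtngd ggbec wtrs vqi gjvnr ftplc qrtnn kgpfz
Hunk 2: at line 3 remove [gjvnr] add [ndhk] -> 8 lines: wtngd ggbec wtrs vqi ndhk ftplc qrtnn kgpfz
Hunk 3: at line 3 remove [ndhk] add [fnkt,dyy] -> 9 lines: wtngd ggbec wtrs vqi fnkt dyy ftplc qrtnn kgpfz
Hunk 4: at line 4 remove [fnkt] add [erxg,iec,crjr] -> 11 lines: wtngd ggbec wtrs vqi erxg iec crjr dyy ftplc qrtnn kgpfz
Hunk 5: at line 5 remove [crjr] add [iqv,soynv,pzjf] -> 13 lines: wtngd ggbec wtrs vqi erxg iec iqv soynv pzjf dyy ftplc qrtnn kgpfz
Hunk 6: at line 6 remove [soynv,pzjf] add [zik] -> 12 lines: wtngd ggbec wtrs vqi erxg iec iqv zik dyy ftplc qrtnn kgpfz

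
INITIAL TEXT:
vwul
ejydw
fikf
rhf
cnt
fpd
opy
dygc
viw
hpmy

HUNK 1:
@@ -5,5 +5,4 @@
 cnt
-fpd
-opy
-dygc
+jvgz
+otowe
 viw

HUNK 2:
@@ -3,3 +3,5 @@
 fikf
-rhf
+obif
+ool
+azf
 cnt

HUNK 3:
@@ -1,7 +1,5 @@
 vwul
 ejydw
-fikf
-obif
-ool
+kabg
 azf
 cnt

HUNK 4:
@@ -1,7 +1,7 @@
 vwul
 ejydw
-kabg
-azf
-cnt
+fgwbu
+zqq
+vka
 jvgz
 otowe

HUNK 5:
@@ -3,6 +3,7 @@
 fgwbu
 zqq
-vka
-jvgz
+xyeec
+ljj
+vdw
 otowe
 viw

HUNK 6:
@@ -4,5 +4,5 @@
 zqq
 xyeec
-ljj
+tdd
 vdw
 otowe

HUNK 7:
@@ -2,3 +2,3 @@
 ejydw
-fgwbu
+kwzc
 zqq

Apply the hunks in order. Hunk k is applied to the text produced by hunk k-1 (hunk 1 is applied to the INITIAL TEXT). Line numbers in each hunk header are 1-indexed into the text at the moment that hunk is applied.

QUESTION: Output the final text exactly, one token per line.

Hunk 1: at line 5 remove [fpd,opy,dygc] add [jvgz,otowe] -> 9 lines: vwul ejydw fikf rhf cnt jvgz otowe viw hpmy
Hunk 2: at line 3 remove [rhf] add [obif,ool,azf] -> 11 lines: vwul ejydw fikf obif ool azf cnt jvgz otowe viw hpmy
Hunk 3: at line 1 remove [fikf,obif,ool] add [kabg] -> 9 lines: vwul ejydw kabg azf cnt jvgz otowe viw hpmy
Hunk 4: at line 1 remove [kabg,azf,cnt] add [fgwbu,zqq,vka] -> 9 lines: vwul ejydw fgwbu zqq vka jvgz otowe viw hpmy
Hunk 5: at line 3 remove [vka,jvgz] add [xyeec,ljj,vdw] -> 10 lines: vwul ejydw fgwbu zqq xyeec ljj vdw otowe viw hpmy
Hunk 6: at line 4 remove [ljj] add [tdd] -> 10 lines: vwul ejydw fgwbu zqq xyeec tdd vdw otowe viw hpmy
Hunk 7: at line 2 remove [fgwbu] add [kwzc] -> 10 lines: vwul ejydw kwzc zqq xyeec tdd vdw otowe viw hpmy

Answer: vwul
ejydw
kwzc
zqq
xyeec
tdd
vdw
otowe
viw
hpmy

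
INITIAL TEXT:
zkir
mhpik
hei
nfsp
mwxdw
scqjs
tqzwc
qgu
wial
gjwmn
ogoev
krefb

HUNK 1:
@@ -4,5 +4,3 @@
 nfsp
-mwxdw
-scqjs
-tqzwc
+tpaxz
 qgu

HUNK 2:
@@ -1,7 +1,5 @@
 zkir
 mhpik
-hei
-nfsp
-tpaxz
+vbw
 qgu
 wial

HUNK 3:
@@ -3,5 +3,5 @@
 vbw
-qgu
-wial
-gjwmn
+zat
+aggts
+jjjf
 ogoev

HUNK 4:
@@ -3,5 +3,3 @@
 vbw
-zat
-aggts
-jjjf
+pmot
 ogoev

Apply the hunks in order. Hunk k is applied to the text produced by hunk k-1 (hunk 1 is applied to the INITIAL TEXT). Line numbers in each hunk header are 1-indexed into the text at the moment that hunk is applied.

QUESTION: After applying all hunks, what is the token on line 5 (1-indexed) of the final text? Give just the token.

Hunk 1: at line 4 remove [mwxdw,scqjs,tqzwc] add [tpaxz] -> 10 lines: zkir mhpik hei nfsp tpaxz qgu wial gjwmn ogoev krefb
Hunk 2: at line 1 remove [hei,nfsp,tpaxz] add [vbw] -> 8 lines: zkir mhpik vbw qgu wial gjwmn ogoev krefb
Hunk 3: at line 3 remove [qgu,wial,gjwmn] add [zat,aggts,jjjf] -> 8 lines: zkir mhpik vbw zat aggts jjjf ogoev krefb
Hunk 4: at line 3 remove [zat,aggts,jjjf] add [pmot] -> 6 lines: zkir mhpik vbw pmot ogoev krefb
Final line 5: ogoev

Answer: ogoev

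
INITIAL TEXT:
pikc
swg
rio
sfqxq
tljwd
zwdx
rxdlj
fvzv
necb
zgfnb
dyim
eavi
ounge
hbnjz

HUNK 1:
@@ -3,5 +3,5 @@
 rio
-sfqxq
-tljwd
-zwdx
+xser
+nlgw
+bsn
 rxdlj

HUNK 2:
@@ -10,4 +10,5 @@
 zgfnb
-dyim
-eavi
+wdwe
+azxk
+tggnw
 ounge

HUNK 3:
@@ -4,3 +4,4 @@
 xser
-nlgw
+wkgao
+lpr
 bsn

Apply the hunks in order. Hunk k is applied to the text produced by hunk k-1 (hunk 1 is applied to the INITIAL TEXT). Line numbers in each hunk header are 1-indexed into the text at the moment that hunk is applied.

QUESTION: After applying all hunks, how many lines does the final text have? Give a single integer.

Answer: 16

Derivation:
Hunk 1: at line 3 remove [sfqxq,tljwd,zwdx] add [xser,nlgw,bsn] -> 14 lines: pikc swg rio xser nlgw bsn rxdlj fvzv necb zgfnb dyim eavi ounge hbnjz
Hunk 2: at line 10 remove [dyim,eavi] add [wdwe,azxk,tggnw] -> 15 lines: pikc swg rio xser nlgw bsn rxdlj fvzv necb zgfnb wdwe azxk tggnw ounge hbnjz
Hunk 3: at line 4 remove [nlgw] add [wkgao,lpr] -> 16 lines: pikc swg rio xser wkgao lpr bsn rxdlj fvzv necb zgfnb wdwe azxk tggnw ounge hbnjz
Final line count: 16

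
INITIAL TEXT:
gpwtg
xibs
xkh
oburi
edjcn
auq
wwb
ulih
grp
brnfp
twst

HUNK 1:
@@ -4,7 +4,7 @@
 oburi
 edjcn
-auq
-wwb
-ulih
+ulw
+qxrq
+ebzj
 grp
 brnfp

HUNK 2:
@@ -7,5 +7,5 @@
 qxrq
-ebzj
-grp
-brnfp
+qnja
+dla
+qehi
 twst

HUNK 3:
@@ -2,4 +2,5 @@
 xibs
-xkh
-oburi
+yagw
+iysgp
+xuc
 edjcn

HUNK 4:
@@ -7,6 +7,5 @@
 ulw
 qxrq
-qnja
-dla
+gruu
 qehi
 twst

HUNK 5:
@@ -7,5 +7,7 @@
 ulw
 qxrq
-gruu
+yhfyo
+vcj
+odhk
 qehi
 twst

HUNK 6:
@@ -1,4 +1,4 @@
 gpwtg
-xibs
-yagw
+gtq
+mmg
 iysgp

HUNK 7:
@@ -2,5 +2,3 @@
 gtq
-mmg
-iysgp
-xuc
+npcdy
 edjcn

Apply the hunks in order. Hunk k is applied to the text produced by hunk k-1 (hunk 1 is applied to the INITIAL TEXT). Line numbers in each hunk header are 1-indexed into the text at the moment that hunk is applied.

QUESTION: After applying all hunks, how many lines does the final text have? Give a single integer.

Answer: 11

Derivation:
Hunk 1: at line 4 remove [auq,wwb,ulih] add [ulw,qxrq,ebzj] -> 11 lines: gpwtg xibs xkh oburi edjcn ulw qxrq ebzj grp brnfp twst
Hunk 2: at line 7 remove [ebzj,grp,brnfp] add [qnja,dla,qehi] -> 11 lines: gpwtg xibs xkh oburi edjcn ulw qxrq qnja dla qehi twst
Hunk 3: at line 2 remove [xkh,oburi] add [yagw,iysgp,xuc] -> 12 lines: gpwtg xibs yagw iysgp xuc edjcn ulw qxrq qnja dla qehi twst
Hunk 4: at line 7 remove [qnja,dla] add [gruu] -> 11 lines: gpwtg xibs yagw iysgp xuc edjcn ulw qxrq gruu qehi twst
Hunk 5: at line 7 remove [gruu] add [yhfyo,vcj,odhk] -> 13 lines: gpwtg xibs yagw iysgp xuc edjcn ulw qxrq yhfyo vcj odhk qehi twst
Hunk 6: at line 1 remove [xibs,yagw] add [gtq,mmg] -> 13 lines: gpwtg gtq mmg iysgp xuc edjcn ulw qxrq yhfyo vcj odhk qehi twst
Hunk 7: at line 2 remove [mmg,iysgp,xuc] add [npcdy] -> 11 lines: gpwtg gtq npcdy edjcn ulw qxrq yhfyo vcj odhk qehi twst
Final line count: 11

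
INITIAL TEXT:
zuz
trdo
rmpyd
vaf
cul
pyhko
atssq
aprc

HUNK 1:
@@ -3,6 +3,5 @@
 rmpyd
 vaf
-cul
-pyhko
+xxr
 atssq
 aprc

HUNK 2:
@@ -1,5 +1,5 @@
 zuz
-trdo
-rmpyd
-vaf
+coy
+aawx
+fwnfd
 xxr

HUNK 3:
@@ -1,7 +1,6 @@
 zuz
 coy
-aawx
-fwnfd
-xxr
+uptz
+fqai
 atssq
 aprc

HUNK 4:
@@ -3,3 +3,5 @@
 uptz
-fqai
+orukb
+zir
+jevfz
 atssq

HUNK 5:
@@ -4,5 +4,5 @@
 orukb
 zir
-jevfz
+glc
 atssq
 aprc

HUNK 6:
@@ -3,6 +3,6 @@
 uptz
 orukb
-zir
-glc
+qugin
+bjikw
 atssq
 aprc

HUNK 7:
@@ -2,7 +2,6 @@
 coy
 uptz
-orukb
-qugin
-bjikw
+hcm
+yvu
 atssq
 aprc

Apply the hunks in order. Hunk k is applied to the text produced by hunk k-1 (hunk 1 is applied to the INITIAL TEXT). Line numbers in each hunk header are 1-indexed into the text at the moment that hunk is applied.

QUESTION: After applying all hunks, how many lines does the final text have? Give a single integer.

Answer: 7

Derivation:
Hunk 1: at line 3 remove [cul,pyhko] add [xxr] -> 7 lines: zuz trdo rmpyd vaf xxr atssq aprc
Hunk 2: at line 1 remove [trdo,rmpyd,vaf] add [coy,aawx,fwnfd] -> 7 lines: zuz coy aawx fwnfd xxr atssq aprc
Hunk 3: at line 1 remove [aawx,fwnfd,xxr] add [uptz,fqai] -> 6 lines: zuz coy uptz fqai atssq aprc
Hunk 4: at line 3 remove [fqai] add [orukb,zir,jevfz] -> 8 lines: zuz coy uptz orukb zir jevfz atssq aprc
Hunk 5: at line 4 remove [jevfz] add [glc] -> 8 lines: zuz coy uptz orukb zir glc atssq aprc
Hunk 6: at line 3 remove [zir,glc] add [qugin,bjikw] -> 8 lines: zuz coy uptz orukb qugin bjikw atssq aprc
Hunk 7: at line 2 remove [orukb,qugin,bjikw] add [hcm,yvu] -> 7 lines: zuz coy uptz hcm yvu atssq aprc
Final line count: 7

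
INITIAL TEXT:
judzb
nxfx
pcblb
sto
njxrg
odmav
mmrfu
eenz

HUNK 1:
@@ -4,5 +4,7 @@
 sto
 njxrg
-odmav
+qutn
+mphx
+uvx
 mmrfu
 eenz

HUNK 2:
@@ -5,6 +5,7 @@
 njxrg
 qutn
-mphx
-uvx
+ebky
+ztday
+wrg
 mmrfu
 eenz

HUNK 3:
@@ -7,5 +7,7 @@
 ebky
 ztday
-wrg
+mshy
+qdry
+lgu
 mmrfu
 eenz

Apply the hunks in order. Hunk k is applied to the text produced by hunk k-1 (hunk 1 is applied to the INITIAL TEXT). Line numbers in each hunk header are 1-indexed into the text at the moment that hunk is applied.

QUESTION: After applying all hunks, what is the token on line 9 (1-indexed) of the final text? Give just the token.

Answer: mshy

Derivation:
Hunk 1: at line 4 remove [odmav] add [qutn,mphx,uvx] -> 10 lines: judzb nxfx pcblb sto njxrg qutn mphx uvx mmrfu eenz
Hunk 2: at line 5 remove [mphx,uvx] add [ebky,ztday,wrg] -> 11 lines: judzb nxfx pcblb sto njxrg qutn ebky ztday wrg mmrfu eenz
Hunk 3: at line 7 remove [wrg] add [mshy,qdry,lgu] -> 13 lines: judzb nxfx pcblb sto njxrg qutn ebky ztday mshy qdry lgu mmrfu eenz
Final line 9: mshy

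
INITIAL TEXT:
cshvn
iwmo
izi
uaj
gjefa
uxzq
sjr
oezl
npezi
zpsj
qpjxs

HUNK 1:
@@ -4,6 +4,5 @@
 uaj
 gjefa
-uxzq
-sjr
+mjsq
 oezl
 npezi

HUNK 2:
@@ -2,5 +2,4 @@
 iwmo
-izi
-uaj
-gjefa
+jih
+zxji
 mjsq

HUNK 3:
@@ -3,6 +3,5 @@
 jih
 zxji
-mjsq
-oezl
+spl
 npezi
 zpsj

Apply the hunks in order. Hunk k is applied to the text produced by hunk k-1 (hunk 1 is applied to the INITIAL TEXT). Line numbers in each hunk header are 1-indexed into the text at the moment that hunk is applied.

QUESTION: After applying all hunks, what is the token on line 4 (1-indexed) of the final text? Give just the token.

Answer: zxji

Derivation:
Hunk 1: at line 4 remove [uxzq,sjr] add [mjsq] -> 10 lines: cshvn iwmo izi uaj gjefa mjsq oezl npezi zpsj qpjxs
Hunk 2: at line 2 remove [izi,uaj,gjefa] add [jih,zxji] -> 9 lines: cshvn iwmo jih zxji mjsq oezl npezi zpsj qpjxs
Hunk 3: at line 3 remove [mjsq,oezl] add [spl] -> 8 lines: cshvn iwmo jih zxji spl npezi zpsj qpjxs
Final line 4: zxji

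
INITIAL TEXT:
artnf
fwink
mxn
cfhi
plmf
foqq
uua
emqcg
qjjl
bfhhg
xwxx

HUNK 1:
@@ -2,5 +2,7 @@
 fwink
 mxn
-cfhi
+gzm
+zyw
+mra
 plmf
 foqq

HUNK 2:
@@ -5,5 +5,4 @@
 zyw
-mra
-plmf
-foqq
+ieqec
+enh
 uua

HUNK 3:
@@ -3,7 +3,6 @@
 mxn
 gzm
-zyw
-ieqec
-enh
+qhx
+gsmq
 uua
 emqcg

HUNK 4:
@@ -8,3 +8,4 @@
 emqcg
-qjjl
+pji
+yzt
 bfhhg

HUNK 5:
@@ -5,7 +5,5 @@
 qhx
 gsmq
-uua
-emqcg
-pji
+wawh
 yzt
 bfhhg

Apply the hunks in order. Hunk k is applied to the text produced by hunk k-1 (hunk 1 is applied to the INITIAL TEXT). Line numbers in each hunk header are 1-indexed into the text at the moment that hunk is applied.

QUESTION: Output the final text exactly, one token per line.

Answer: artnf
fwink
mxn
gzm
qhx
gsmq
wawh
yzt
bfhhg
xwxx

Derivation:
Hunk 1: at line 2 remove [cfhi] add [gzm,zyw,mra] -> 13 lines: artnf fwink mxn gzm zyw mra plmf foqq uua emqcg qjjl bfhhg xwxx
Hunk 2: at line 5 remove [mra,plmf,foqq] add [ieqec,enh] -> 12 lines: artnf fwink mxn gzm zyw ieqec enh uua emqcg qjjl bfhhg xwxx
Hunk 3: at line 3 remove [zyw,ieqec,enh] add [qhx,gsmq] -> 11 lines: artnf fwink mxn gzm qhx gsmq uua emqcg qjjl bfhhg xwxx
Hunk 4: at line 8 remove [qjjl] add [pji,yzt] -> 12 lines: artnf fwink mxn gzm qhx gsmq uua emqcg pji yzt bfhhg xwxx
Hunk 5: at line 5 remove [uua,emqcg,pji] add [wawh] -> 10 lines: artnf fwink mxn gzm qhx gsmq wawh yzt bfhhg xwxx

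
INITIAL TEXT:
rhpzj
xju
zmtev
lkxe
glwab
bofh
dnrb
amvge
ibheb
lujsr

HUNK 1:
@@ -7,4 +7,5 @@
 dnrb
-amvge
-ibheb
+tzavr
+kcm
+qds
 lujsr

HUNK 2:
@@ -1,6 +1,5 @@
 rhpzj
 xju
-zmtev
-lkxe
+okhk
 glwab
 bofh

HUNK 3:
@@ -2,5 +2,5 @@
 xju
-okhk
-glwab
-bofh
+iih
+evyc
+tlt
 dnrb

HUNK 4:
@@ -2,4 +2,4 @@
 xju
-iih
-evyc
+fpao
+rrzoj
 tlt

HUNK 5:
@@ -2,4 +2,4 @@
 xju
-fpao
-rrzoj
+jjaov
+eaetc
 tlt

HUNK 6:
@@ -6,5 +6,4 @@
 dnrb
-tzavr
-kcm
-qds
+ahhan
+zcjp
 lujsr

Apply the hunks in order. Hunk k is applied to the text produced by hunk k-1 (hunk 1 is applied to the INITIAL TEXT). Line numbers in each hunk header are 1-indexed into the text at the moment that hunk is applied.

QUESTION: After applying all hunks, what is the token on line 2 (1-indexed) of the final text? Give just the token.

Hunk 1: at line 7 remove [amvge,ibheb] add [tzavr,kcm,qds] -> 11 lines: rhpzj xju zmtev lkxe glwab bofh dnrb tzavr kcm qds lujsr
Hunk 2: at line 1 remove [zmtev,lkxe] add [okhk] -> 10 lines: rhpzj xju okhk glwab bofh dnrb tzavr kcm qds lujsr
Hunk 3: at line 2 remove [okhk,glwab,bofh] add [iih,evyc,tlt] -> 10 lines: rhpzj xju iih evyc tlt dnrb tzavr kcm qds lujsr
Hunk 4: at line 2 remove [iih,evyc] add [fpao,rrzoj] -> 10 lines: rhpzj xju fpao rrzoj tlt dnrb tzavr kcm qds lujsr
Hunk 5: at line 2 remove [fpao,rrzoj] add [jjaov,eaetc] -> 10 lines: rhpzj xju jjaov eaetc tlt dnrb tzavr kcm qds lujsr
Hunk 6: at line 6 remove [tzavr,kcm,qds] add [ahhan,zcjp] -> 9 lines: rhpzj xju jjaov eaetc tlt dnrb ahhan zcjp lujsr
Final line 2: xju

Answer: xju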